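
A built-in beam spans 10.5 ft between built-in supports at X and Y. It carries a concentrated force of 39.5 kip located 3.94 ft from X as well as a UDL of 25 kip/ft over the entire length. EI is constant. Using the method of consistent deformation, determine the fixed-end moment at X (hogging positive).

Take the two fixed-end moments M_X, M_Y as redundants; the released structure is the simple span XY.
On the primary (simply-supported) span, the end slopes from the loading are:
  at X: point load 39.5 at a = 3.94: Pab(L + b)/(6LEI) = 276.5/EI
  at Y: point load 39.5 at a = 3.94: Pab(L + a)/(6LEI) = 234/EI
  at X: UDL 25: wL³/(24EI) = 1206/EI
  at Y: UDL 25: wL³/(24EI) = 1206/EI
  θ_X0 = 1482/EI,  θ_Y0 = 1440/EI
Flexibility coefficients: a unit moment at one end gives L/(3EI) there and L/(6EI) at the far end, so f₁₁ = f₂₂ = 3.5/EI and f₁₂ = f₂₁ = 1.75/EI.
Compatibility — zero rotation at each built-in end:
  3.5 M_X + 1.75 M_Y = 1482
  1.75 M_X + 3.5 M_Y = 1440
Solving the pair gives M_X = 290.4 kip·ft and M_Y = 266.2 kip·ft (hogging).

M_X = 290.4 kip·ft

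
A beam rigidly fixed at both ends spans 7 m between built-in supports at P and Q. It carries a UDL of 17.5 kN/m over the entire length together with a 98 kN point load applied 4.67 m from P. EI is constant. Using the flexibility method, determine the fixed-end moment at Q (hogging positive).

Release both end moments; the primary structure is a simply-supported span PQ with redundants M_P and M_Q.
Simple-span end rotations at P and Q under the given loads:
  at P: UDL 17.5: wL³/(24EI) = 250.1/EI
  at Q: UDL 17.5: wL³/(24EI) = 250.1/EI
  at P: point load 98 at a = 4.67: Pab(L + b)/(6LEI) = 236.9/EI
  at Q: point load 98 at a = 4.67: Pab(L + a)/(6LEI) = 296.3/EI
  θ_P0 = 487/EI,  θ_Q0 = 546.4/EI
Flexibility coefficients: a unit moment at one end gives L/(3EI) there and L/(6EI) at the far end, so f₁₁ = f₂₂ = 2.333/EI and f₁₂ = f₂₁ = 1.167/EI.
Compatibility — zero rotation at each built-in end:
  2.333 M_P + 1.167 M_Q = 487
  1.167 M_P + 2.333 M_Q = 546.4
Solving the pair gives M_P = 122.2 kN·m and M_Q = 173.1 kN·m (hogging).

M_Q = 173.1 kN·m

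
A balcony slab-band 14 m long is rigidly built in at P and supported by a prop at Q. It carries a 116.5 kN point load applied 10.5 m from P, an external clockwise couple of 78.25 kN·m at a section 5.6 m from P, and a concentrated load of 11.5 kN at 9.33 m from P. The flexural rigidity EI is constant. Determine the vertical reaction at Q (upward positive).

Choose R_Q as the redundant. The primary structure is the cantilever fixed at P.
Downward deflection at the released point Q due to the loads:
  point load 116.5 at a = 10.5: Pa²(3L − a)/(6EI) = 67432/EI
  clockwise couple 78.25 at a = 5.6: M₀a(2L − a)/(2EI) = 4908/EI
  point load 11.5 at a = 9.33: Pa²(3L − a)/(6EI) = 5451/EI
  δ_0 = 77790/EI
Tip deflection under a unit load at Q: L³/(3EI) = 914.7/EI.
The prop prevents deflection at Q: R_Q = δ_0/δ_{QQ} = 77790/914.7 = 85.05 kN.

R_Q = 85.05 kN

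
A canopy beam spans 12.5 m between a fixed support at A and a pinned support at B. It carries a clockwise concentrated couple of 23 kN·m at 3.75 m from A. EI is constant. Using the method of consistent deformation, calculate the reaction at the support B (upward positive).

R_B = 1.408 kN

Remove the prop at B; the released (primary) structure is a cantilever built in at A.
Deflection at B on the released cantilever, summing each load's contribution:
  clockwise couple 23 at a = 3.75: M₀a(2L − a)/(2EI) = 916.4/EI
Flexibility coefficient — unit upward force at B: δ_{BB} = L³/(3EI) = 651/EI.
The prop prevents deflection at B: R_B = δ_0/δ_{BB} = 916.4/651 = 1.408 kN.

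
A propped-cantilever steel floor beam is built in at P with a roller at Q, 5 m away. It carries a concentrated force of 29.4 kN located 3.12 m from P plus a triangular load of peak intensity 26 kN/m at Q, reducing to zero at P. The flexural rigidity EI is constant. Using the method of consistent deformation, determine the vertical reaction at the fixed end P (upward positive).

R_P = 45.05 kN

Choose R_Q as the redundant. The primary structure is the cantilever fixed at P.
Deflection at Q on the released cantilever, summing each load's contribution:
  point load 29.4 at a = 3.12: Pa²(3L − a)/(6EI) = 566.7/EI
  triangular load, peak 26 at the free end: 11w₀L⁴/(120EI) = 1490/EI
  δ_0 = 2056/EI
Tip deflection under a unit load at Q: L³/(3EI) = 41.67/EI.
The prop prevents deflection at Q: R_Q = δ_0/δ_{QQ} = 2056/41.67 = 49.35 kN.
Vertical equilibrium: R_P = ΣP − R_Q = 94.4 − 49.35 = 45.05 kN.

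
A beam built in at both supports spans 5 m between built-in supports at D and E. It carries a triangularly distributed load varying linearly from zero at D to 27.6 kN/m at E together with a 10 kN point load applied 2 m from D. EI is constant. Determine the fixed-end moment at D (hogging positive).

Take the two fixed-end moments M_D, M_E as redundants; the released structure is the simple span DE.
End rotations of the released simple span under the applied load (×1/EI):
  at D: triangular load, peak 27.6: 7w₀L³/(360EI) = 67.08/EI
  at E: triangular load, peak 27.6: w₀L³/(45EI) = 76.67/EI
  at D: point load 10 at a = 2: Pab(L + b)/(6LEI) = 16/EI
  at E: point load 10 at a = 2: Pab(L + a)/(6LEI) = 14/EI
  θ_D0 = 83.08/EI,  θ_E0 = 90.67/EI
Flexibility coefficients: a unit moment at one end gives L/(3EI) there and L/(6EI) at the far end, so f₁₁ = f₂₂ = 1.667/EI and f₁₂ = f₂₁ = 0.8333/EI.
Compatibility — zero rotation at each built-in end:
  1.667 M_D + 0.8333 M_E = 83.08
  0.8333 M_D + 1.667 M_E = 90.67
Solving the pair gives M_D = 30.2 kN·m and M_E = 39.3 kN·m (hogging).

M_D = 30.2 kN·m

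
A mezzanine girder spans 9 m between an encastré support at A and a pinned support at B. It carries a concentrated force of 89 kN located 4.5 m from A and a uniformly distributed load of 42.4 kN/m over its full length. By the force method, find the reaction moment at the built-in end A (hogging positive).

Choose R_B as the redundant. The primary structure is the cantilever fixed at A.
Primary-structure tip deflection at B by superposition:
  point load 89 at a = 4.5: Pa²(3L − a)/(6EI) = 6758/EI
  UDL 42.4: wL⁴/(8EI) = 34773/EI
  δ_0 = 41532/EI
Tip deflection under a unit load at B: L³/(3EI) = 243/EI.
Compatibility at B: δ_0 − R_B·δ_{BB} = 0, so R_B = 41532/243 = 170.9 kN.
Moment equilibrium about A: M_A = Σ(load moments about A) − R_B·L = 2118 − 170.9×9 = 579.5 kN·m.

M_A = 579.5 kN·m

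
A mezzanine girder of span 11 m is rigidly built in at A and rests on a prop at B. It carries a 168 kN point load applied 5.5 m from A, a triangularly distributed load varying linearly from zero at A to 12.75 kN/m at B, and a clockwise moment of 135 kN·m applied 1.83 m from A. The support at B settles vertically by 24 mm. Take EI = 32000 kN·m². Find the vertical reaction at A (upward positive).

R_A = 143.2 kN

Take the reaction at B as the redundant and release it; the primary structure is a cantilever fixed at A.
Primary-structure tip deflection at B by superposition:
  point load 168 at a = 5.5: Pa²(3L − a)/(6EI) = 23292/EI
  triangular load, peak 12.75 at the free end: 11w₀L⁴/(120EI) = 17112/EI
  clockwise couple 135 at a = 1.83: M₀a(2L − a)/(2EI) = 2491/EI
  δ_0 = 42896/EI
Tip deflection under a unit load at B: L³/(3EI) = 443.7/EI.
With EI = 32000 kN·m²: δ_0 = 1.3405 m and δ_{BB} = 0.013865 m/kN.
Compatibility — the beam at B must follow the support down by 0.024 m: δ_0 − R_B·δ_{BB} = 0.024, so R_B = (1.3405 − 0.024)/0.013865 = 94.95 kN.
Vertical equilibrium: R_A = ΣP − R_B = 238.1 − 94.95 = 143.2 kN.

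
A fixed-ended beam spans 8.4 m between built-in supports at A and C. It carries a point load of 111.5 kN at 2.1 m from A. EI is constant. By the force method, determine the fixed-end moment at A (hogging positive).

Take the two fixed-end moments M_A, M_C as redundants; the released structure is the simple span AC.
Simple-span end rotations at A and C under the given loads:
  at A: point load 111.5 at a = 2.1: Pab(L + b)/(6LEI) = 430.3/EI
  at C: point load 111.5 at a = 2.1: Pab(L + a)/(6LEI) = 307.3/EI
  θ_A0 = 430.3/EI,  θ_C0 = 307.3/EI
Flexibility coefficients: a unit moment at one end gives L/(3EI) there and L/(6EI) at the far end, so f₁₁ = f₂₂ = 2.8/EI and f₁₂ = f₂₁ = 1.4/EI.
Compatibility — zero rotation at each built-in end:
  2.8 M_A + 1.4 M_C = 430.3
  1.4 M_A + 2.8 M_C = 307.3
Solving the pair gives M_A = 131.7 kN·m and M_C = 43.9 kN·m (hogging).

M_A = 131.7 kN·m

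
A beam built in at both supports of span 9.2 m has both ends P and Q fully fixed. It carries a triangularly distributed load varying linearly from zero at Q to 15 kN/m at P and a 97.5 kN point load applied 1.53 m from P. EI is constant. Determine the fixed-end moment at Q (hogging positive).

M_Q = 63 kN·m

Release both end moments; the primary structure is a simply-supported span PQ with redundants M_P and M_Q.
End rotations of the released simple span under the applied load (×1/EI):
  at P: triangular load, peak 15: w₀L³/(45EI) = 259.6/EI
  at Q: triangular load, peak 15: 7w₀L³/(360EI) = 227.1/EI
  at P: point load 97.5 at a = 1.53: Pab(L + b)/(6LEI) = 349.7/EI
  at Q: point load 97.5 at a = 1.53: Pab(L + a)/(6LEI) = 222.4/EI
  θ_P0 = 609.2/EI,  θ_Q0 = 449.5/EI
Flexibility coefficients: a unit moment at one end gives L/(3EI) there and L/(6EI) at the far end, so f₁₁ = f₂₂ = 3.067/EI and f₁₂ = f₂₁ = 1.533/EI.
Compatibility — zero rotation at each built-in end:
  3.067 M_P + 1.533 M_Q = 609.2
  1.533 M_P + 3.067 M_Q = 449.5
Solving the pair gives M_P = 167.2 kN·m and M_Q = 63 kN·m (hogging).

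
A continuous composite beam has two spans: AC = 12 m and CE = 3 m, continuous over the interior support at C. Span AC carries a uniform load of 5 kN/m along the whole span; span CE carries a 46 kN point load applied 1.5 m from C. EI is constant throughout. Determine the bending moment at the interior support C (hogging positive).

M_C = 77.17 kN·m

Take M_C as the redundant. Released structure: two simple spans AC and CE with a hinge at C.
End slopes at the hinge C, treating each span as simply supported:
  span AC: UDL 5: wL³/(24EI) = 360/EI
  span CE: point load 46 at a = 1.5: Pab(L + b)/(6LEI) = 25.88/EI
  relative rotation θ_0 = (360 + 25.88)/EI = 385.9/EI
A unit hogging moment at C produces rotation L₁/(3EI) + L₂/(3EI) = 5/EI.
Compatibility: M_C·(L₁+L₂)/(3EI) = θ_0, giving M_C = 77.17 kN·m (hogging).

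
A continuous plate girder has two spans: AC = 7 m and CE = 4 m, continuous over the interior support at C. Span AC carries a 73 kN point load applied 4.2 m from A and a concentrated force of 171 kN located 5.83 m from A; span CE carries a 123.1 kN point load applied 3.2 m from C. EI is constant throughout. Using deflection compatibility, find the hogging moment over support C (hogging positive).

Insert a hinge at C; M_C is the redundant, and each span becomes simply supported.
Discontinuity in slope at C on the released structure — sum the simple-span end rotations:
  span AC: point load 73 at a = 4.2: Pab(L + a)/(6LEI) = 228.9/EI
  span AC: point load 171 at a = 5.83: Pab(L + a)/(6LEI) = 356.3/EI
  span CE: point load 123.1 at a = 3.2: Pab(L + b)/(6LEI) = 63.03/EI
  relative rotation θ_0 = (585.2 + 63.03)/EI = 648.3/EI
A unit hogging moment at C produces rotation L₁/(3EI) + L₂/(3EI) = 3.667/EI.
Compatibility: M_C·(L₁+L₂)/(3EI) = θ_0, giving M_C = 176.8 kN·m (hogging).

M_C = 176.8 kN·m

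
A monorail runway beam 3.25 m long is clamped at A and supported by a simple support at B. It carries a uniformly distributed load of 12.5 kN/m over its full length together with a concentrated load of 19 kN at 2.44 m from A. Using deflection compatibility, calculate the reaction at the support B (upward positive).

Release the roller at B. Primary structure: cantilever fixed at A.
Downward deflection at the released point B due to the loads:
  UDL 12.5: wL⁴/(8EI) = 174.3/EI
  point load 19 at a = 2.44: Pa²(3L − a)/(6EI) = 137.8/EI
  δ_0 = 312.1/EI
Flexibility coefficient — unit upward force at B: δ_{BB} = L³/(3EI) = 11.44/EI.
The prop prevents deflection at B: R_B = δ_0/δ_{BB} = 312.1/11.44 = 27.28 kN.

R_B = 27.28 kN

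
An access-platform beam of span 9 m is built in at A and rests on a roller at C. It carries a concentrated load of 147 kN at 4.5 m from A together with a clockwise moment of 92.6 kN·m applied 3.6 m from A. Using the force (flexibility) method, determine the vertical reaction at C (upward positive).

Remove the prop at C; the released (primary) structure is a cantilever built in at A.
Primary-structure tip deflection at C by superposition:
  point load 147 at a = 4.5: Pa²(3L − a)/(6EI) = 11163/EI
  clockwise couple 92.6 at a = 3.6: M₀a(2L − a)/(2EI) = 2400/EI
  δ_0 = 13563/EI
Tip deflection under a unit load at C: L³/(3EI) = 243/EI.
Compatibility at C: δ_0 − R_C·δ_{CC} = 0, so R_C = 13563/243 = 55.81 kN.

R_C = 55.81 kN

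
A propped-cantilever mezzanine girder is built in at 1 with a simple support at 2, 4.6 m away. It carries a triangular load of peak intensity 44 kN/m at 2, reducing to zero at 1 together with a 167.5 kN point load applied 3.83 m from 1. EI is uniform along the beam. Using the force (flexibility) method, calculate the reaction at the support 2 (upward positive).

R_2 = 181.5 kN

Release the roller at 2. Primary structure: cantilever fixed at 1.
Downward deflection at the released point 2 due to the loads:
  triangular load, peak 44 at the free end: 11w₀L⁴/(120EI) = 1806/EI
  point load 167.5 at a = 3.83: Pa²(3L − a)/(6EI) = 4083/EI
  δ_0 = 5889/EI
Tip deflection under a unit load at 2: L³/(3EI) = 32.45/EI.
The prop prevents deflection at 2: R_2 = δ_0/δ_{22} = 5889/32.45 = 181.5 kN.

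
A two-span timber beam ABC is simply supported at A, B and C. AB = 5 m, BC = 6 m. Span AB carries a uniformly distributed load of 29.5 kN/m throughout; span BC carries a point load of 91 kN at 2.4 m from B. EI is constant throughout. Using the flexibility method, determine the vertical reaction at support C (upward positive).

R_C = 19.89 kN

Insert a hinge at B; M_B is the redundant, and each span becomes simply supported.
End slopes at the hinge B, treating each span as simply supported:
  span AB: UDL 29.5: wL³/(24EI) = 153.6/EI
  span BC: point load 91 at a = 2.4: Pab(L + b)/(6LEI) = 209.7/EI
  relative rotation θ_0 = (153.6 + 209.7)/EI = 363.3/EI
A unit hogging moment at B produces rotation L₁/(3EI) + L₂/(3EI) = 3.667/EI.
Compatibility: M_B·(L₁+L₂)/(3EI) = θ_0, giving M_B = 99.08 kN·m (hogging).
Span BC, ΣM about C: R_B^{BC}·6 = 327.6 + 99.08, so R_B^{BC} = 71.11 kN and R_C = 91 − 71.11 = 19.89 kN.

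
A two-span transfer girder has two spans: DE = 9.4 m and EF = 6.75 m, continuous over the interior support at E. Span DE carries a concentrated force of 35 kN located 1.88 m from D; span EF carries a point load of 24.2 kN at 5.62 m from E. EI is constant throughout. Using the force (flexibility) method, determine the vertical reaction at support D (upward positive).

Release continuity at E by inserting a hinge; the redundant is the internal moment M_E. The primary structure is two simply-supported spans DE and EF.
End slopes at the hinge E, treating each span as simply supported:
  span DE: point load 35 at a = 1.88: Pab(L + a)/(6LEI) = 98.96/EI
  span EF: point load 24.2 at a = 5.62: Pab(L + b)/(6LEI) = 29.9/EI
  relative rotation θ_0 = (98.96 + 29.9)/EI = 128.9/EI
A unit hogging moment at E produces rotation L₁/(3EI) + L₂/(3EI) = 5.383/EI.
Slope continuity at E: θ_0 = M_E·5.383/EI, so M_E = 128.9/5.383 = 23.94 kN·m (hogging).
Span DE, ΣM about D with M_E applied at E: R_E^{DE}·9.4 = 65.8 + 23.94, so R_E^{DE} = 9.547 kN and R_D = 35 − 9.547 = 25.45 kN.

R_D = 25.45 kN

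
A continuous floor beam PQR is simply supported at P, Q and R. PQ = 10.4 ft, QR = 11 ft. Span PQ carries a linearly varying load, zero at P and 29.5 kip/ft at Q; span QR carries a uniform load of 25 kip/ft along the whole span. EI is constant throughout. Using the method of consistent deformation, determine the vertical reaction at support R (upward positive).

Take M_Q as the redundant. Released structure: two simple spans PQ and QR with a hinge at Q.
End slopes at the hinge Q, treating each span as simply supported:
  span PQ: triangular load, peak 29.5: w₀L³/(45EI) = 737.4/EI
  span QR: UDL 25: wL³/(24EI) = 1386/EI
  relative rotation θ_0 = (737.4 + 1386)/EI = 2124/EI
A unit hogging moment at Q produces rotation L₁/(3EI) + L₂/(3EI) = 7.133/EI.
Compatibility: M_Q·(L₁+L₂)/(3EI) = θ_0, giving M_Q = 297.7 kip·ft (hogging).
Span QR, ΣM about R: R_Q^{QR}·11 = 1512 + 297.7, so R_Q^{QR} = 164.6 kip and R_R = 275 − 164.6 = 110.4 kip.

R_R = 110.4 kip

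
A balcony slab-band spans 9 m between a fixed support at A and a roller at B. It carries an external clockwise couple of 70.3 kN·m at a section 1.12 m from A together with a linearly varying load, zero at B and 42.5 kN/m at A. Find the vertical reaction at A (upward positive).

R_A = 150.3 kN

Take the reaction at B as the redundant and release it; the primary structure is a cantilever fixed at A.
Deflection at B on the released cantilever, summing each load's contribution:
  clockwise couple 70.3 at a = 1.12: M₀a(2L − a)/(2EI) = 664.5/EI
  triangular load, peak 42.5 at the fixed end: w₀L⁴/(30EI) = 9295/EI
  δ_0 = 9959/EI
Flexibility coefficient — unit upward force at B: δ_{BB} = L³/(3EI) = 243/EI.
The prop prevents deflection at B: R_B = δ_0/δ_{BB} = 9959/243 = 40.98 kN.
Vertical equilibrium: R_A = ΣP − R_B = 191.2 − 40.98 = 150.3 kN.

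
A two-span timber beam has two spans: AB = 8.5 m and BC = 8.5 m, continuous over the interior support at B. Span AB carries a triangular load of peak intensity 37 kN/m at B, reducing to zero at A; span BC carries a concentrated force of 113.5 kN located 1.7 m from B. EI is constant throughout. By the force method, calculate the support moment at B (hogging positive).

M_B = 158.6 kN·m

Take M_B as the redundant. Released structure: two simple spans AB and BC with a hinge at B.
Discontinuity in slope at B on the released structure — sum the simple-span end rotations:
  span AB: triangular load, peak 37: w₀L³/(45EI) = 504.9/EI
  span BC: point load 113.5 at a = 1.7: Pab(L + b)/(6LEI) = 393.6/EI
  relative rotation θ_0 = (504.9 + 393.6)/EI = 898.6/EI
A unit hogging moment at B produces rotation L₁/(3EI) + L₂/(3EI) = 5.667/EI.
Slope continuity at B: θ_0 = M_B·5.667/EI, so M_B = 898.6/5.667 = 158.6 kN·m (hogging).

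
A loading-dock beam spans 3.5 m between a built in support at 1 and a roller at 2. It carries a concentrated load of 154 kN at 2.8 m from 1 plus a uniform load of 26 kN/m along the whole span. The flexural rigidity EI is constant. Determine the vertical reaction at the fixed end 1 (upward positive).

R_1 = 102.5 kN

Choose R_2 as the redundant. The primary structure is the cantilever fixed at 1.
Deflection at 2 on the released cantilever, summing each load's contribution:
  point load 154 at a = 2.8: Pa²(3L − a)/(6EI) = 1549/EI
  UDL 26: wL⁴/(8EI) = 487.7/EI
  δ_0 = 2037/EI
Tip deflection under a unit load at 2: L³/(3EI) = 14.29/EI.
Compatibility at 2: δ_0 − R_2·δ_{22} = 0, so R_2 = 2037/14.29 = 142.5 kN.
Vertical equilibrium: R_1 = ΣP − R_2 = 245 − 142.5 = 102.5 kN.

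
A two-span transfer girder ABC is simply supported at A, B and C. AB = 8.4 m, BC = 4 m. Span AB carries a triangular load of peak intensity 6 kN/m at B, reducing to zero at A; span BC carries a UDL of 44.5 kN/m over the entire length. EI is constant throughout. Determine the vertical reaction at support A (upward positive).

R_A = 2.706 kN

Release continuity at B by inserting a hinge; the redundant is the internal moment M_B. The primary structure is two simply-supported spans AB and BC.
End slopes at the hinge B, treating each span as simply supported:
  span AB: triangular load, peak 6: w₀L³/(45EI) = 79.03/EI
  span BC: UDL 44.5: wL³/(24EI) = 118.7/EI
  relative rotation θ_0 = (79.03 + 118.7)/EI = 197.7/EI
A unit hogging moment at B produces rotation L₁/(3EI) + L₂/(3EI) = 4.133/EI.
Compatibility: M_B·(L₁+L₂)/(3EI) = θ_0, giving M_B = 47.83 kN·m (hogging).
Span AB, ΣM about A with M_B applied at B: R_B^{AB}·8.4 = 141.1 + 47.83, so R_B^{AB} = 22.49 kN and R_A = 25.2 − 22.49 = 2.706 kN.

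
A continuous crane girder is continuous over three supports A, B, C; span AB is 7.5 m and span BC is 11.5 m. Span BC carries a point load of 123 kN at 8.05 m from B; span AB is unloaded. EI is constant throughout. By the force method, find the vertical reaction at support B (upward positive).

Take M_B as the redundant. Released structure: two simple spans AB and BC with a hinge at B.
End slopes at the hinge B, treating each span as simply supported:
  span BC: point load 123 at a = 8.05: Pab(L + b)/(6LEI) = 740.1/EI
  relative rotation θ_0 = (0 + 740.1)/EI = 740.1/EI
A unit hogging moment at B produces rotation L₁/(3EI) + L₂/(3EI) = 6.333/EI.
Slope continuity at B: θ_0 = M_B·6.333/EI, so M_B = 740.1/6.333 = 116.9 kN·m (hogging).
Span AB, ΣM about A with M_B applied at B: R_B^{AB}·7.5 = 0 + 116.9, so R_B^{AB} = 15.58 kN and R_A = 0 − 15.58 = -15.58 kN.
Span BC, ΣM about C: R_B^{BC}·11.5 = 424.4 + 116.9, so R_B^{BC} = 47.06 kN and R_C = 123 − 47.06 = 75.94 kN.
R_B = 15.58 + 47.06 = 62.64 kN.

R_B = 62.64 kN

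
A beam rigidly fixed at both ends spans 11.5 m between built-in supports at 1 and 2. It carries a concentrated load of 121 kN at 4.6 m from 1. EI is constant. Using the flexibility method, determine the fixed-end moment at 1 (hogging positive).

M_1 = 200.4 kN·m

Release both end moments; the primary structure is a simply-supported span 12 with redundants M_1 and M_2.
Simple-span end rotations at 1 and 2 under the given loads:
  at 1: point load 121 at a = 4.6: Pab(L + b)/(6LEI) = 1024/EI
  at 2: point load 121 at a = 4.6: Pab(L + a)/(6LEI) = 896.1/EI
  θ_10 = 1024/EI,  θ_20 = 896.1/EI
Flexibility coefficients: a unit moment at one end gives L/(3EI) there and L/(6EI) at the far end, so f₁₁ = f₂₂ = 3.833/EI and f₁₂ = f₂₁ = 1.917/EI.
Compatibility — zero rotation at each built-in end:
  3.833 M_1 + 1.917 M_2 = 1024
  1.917 M_1 + 3.833 M_2 = 896.1
Solving the pair gives M_1 = 200.4 kN·m and M_2 = 133.6 kN·m (hogging).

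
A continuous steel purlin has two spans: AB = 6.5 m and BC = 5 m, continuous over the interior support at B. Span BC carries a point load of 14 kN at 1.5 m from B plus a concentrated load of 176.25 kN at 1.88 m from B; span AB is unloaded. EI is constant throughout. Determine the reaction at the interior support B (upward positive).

Take M_B as the redundant. Released structure: two simple spans AB and BC with a hinge at B.
Discontinuity in slope at B on the released structure — sum the simple-span end rotations:
  span BC: point load 14 at a = 1.5: Pab(L + b)/(6LEI) = 20.82/EI
  span BC: point load 176.25 at a = 1.88: Pab(L + b)/(6LEI) = 279.8/EI
  relative rotation θ_0 = (0 + 300.6)/EI = 300.6/EI
A unit hogging moment at B produces rotation L₁/(3EI) + L₂/(3EI) = 3.833/EI.
Slope continuity at B: θ_0 = M_B·3.833/EI, so M_B = 300.6/3.833 = 78.43 kN·m (hogging).
Span AB, ΣM about A with M_B applied at B: R_B^{AB}·6.5 = 0 + 78.43, so R_B^{AB} = 12.07 kN and R_A = 0 − 12.07 = -12.07 kN.
Span BC, ΣM about C: R_B^{BC}·5 = 598.9 + 78.43, so R_B^{BC} = 135.5 kN and R_C = 190.2 − 135.5 = 54.78 kN.
R_B = 12.07 + 135.5 = 147.5 kN.

R_B = 147.5 kN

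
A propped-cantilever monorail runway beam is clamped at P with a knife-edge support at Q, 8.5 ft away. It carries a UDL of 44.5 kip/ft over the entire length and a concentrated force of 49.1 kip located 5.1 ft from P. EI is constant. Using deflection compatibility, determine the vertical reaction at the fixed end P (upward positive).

Choose R_Q as the redundant. The primary structure is the cantilever fixed at P.
Primary-structure tip deflection at Q by superposition:
  UDL 44.5: wL⁴/(8EI) = 29037/EI
  point load 49.1 at a = 5.1: Pa²(3L − a)/(6EI) = 4342/EI
  δ_0 = 33379/EI
Tip deflection under a unit load at Q: L³/(3EI) = 204.7/EI.
The prop prevents deflection at Q: R_Q = δ_0/δ_{QQ} = 33379/204.7 = 163.1 kip.
Vertical equilibrium: R_P = ΣP − R_Q = 427.4 − 163.1 = 264.3 kip.

R_P = 264.3 kip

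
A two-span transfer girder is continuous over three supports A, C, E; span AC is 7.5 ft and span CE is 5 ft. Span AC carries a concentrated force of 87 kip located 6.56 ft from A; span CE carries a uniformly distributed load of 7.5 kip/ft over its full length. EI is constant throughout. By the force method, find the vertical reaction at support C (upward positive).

Take M_C as the redundant. Released structure: two simple spans AC and CE with a hinge at C.
Discontinuity in slope at C on the released structure — sum the simple-span end rotations:
  span AC: point load 87 at a = 6.56: Pab(L + a)/(6LEI) = 167.6/EI
  span CE: UDL 7.5: wL³/(24EI) = 39.06/EI
  relative rotation θ_0 = (167.6 + 39.06)/EI = 206.7/EI
A unit hogging moment at C produces rotation L₁/(3EI) + L₂/(3EI) = 4.167/EI.
Compatibility: M_C·(L₁+L₂)/(3EI) = θ_0, giving M_C = 49.6 kip·ft (hogging).
Span AC, ΣM about A with M_C applied at C: R_C^{AC}·7.5 = 570.7 + 49.6, so R_C^{AC} = 82.71 kip and R_A = 87 − 82.71 = 4.29 kip.
Span CE, ΣM about E: R_C^{CE}·5 = 93.75 + 49.6, so R_C^{CE} = 28.67 kip and R_E = 37.5 − 28.67 = 8.829 kip.
R_C = 82.71 + 28.67 = 111.4 kip.

R_C = 111.4 kip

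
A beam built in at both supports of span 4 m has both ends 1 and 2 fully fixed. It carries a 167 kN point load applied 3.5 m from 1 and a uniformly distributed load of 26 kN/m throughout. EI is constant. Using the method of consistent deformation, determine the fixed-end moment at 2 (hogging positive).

Release both end moments; the primary structure is a simply-supported span 12 with redundants M_1 and M_2.
On the primary (simply-supported) span, the end slopes from the loading are:
  at 1: point load 167 at a = 3.5: Pab(L + b)/(6LEI) = 54.8/EI
  at 2: point load 167 at a = 3.5: Pab(L + a)/(6LEI) = 91.33/EI
  at 1: UDL 26: wL³/(24EI) = 69.33/EI
  at 2: UDL 26: wL³/(24EI) = 69.33/EI
  θ_10 = 124.1/EI,  θ_20 = 160.7/EI
Flexibility coefficients: a unit moment at one end gives L/(3EI) there and L/(6EI) at the far end, so f₁₁ = f₂₂ = 1.333/EI and f₁₂ = f₂₁ = 0.6667/EI.
Compatibility — zero rotation at each built-in end:
  1.333 M_1 + 0.6667 M_2 = 124.1
  0.6667 M_1 + 1.333 M_2 = 160.7
Solving the pair gives M_1 = 43.8 kN·m and M_2 = 98.6 kN·m (hogging).

M_2 = 98.6 kN·m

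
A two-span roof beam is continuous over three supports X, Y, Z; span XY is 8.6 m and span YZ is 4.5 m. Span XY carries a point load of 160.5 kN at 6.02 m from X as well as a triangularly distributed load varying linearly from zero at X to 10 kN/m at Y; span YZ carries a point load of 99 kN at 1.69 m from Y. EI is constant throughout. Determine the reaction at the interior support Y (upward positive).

Insert a hinge at Y; M_Y is the redundant, and each span becomes simply supported.
Discontinuity in slope at Y on the released structure — sum the simple-span end rotations:
  span XY: point load 160.5 at a = 6.02: Pab(L + a)/(6LEI) = 706.3/EI
  span XY: triangular load, peak 10: w₀L³/(45EI) = 141.3/EI
  span YZ: point load 99 at a = 1.69: Pab(L + b)/(6LEI) = 127.3/EI
  relative rotation θ_0 = (847.6 + 127.3)/EI = 974.9/EI
A unit hogging moment at Y produces rotation L₁/(3EI) + L₂/(3EI) = 4.367/EI.
Compatibility: M_Y·(L₁+L₂)/(3EI) = θ_0, giving M_Y = 223.3 kN·m (hogging).
Span XY, ΣM about X with M_Y applied at Y: R_Y^{XY}·8.6 = 1213 + 223.3, so R_Y^{XY} = 167 kN and R_X = 203.5 − 167 = 36.52 kN.
Span YZ, ΣM about Z: R_Y^{YZ}·4.5 = 278.2 + 223.3, so R_Y^{YZ} = 111.4 kN and R_Z = 99 − 111.4 = -12.43 kN.
R_Y = 167 + 111.4 = 278.4 kN.

R_Y = 278.4 kN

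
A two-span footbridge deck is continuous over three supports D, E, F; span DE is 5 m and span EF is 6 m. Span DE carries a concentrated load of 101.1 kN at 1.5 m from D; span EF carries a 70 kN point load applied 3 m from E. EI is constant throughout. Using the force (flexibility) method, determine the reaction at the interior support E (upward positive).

Take M_E as the redundant. Released structure: two simple spans DE and EF with a hinge at E.
Rotations at E on the released spans (each span's end-slope, ×1/EI):
  span DE: point load 101.1 at a = 1.5: Pab(L + a)/(6LEI) = 115/EI
  span EF: point load 70 at a = 3: Pab(L + b)/(6LEI) = 157.5/EI
  relative rotation θ_0 = (115 + 157.5)/EI = 272.5/EI
A unit hogging moment at E produces rotation L₁/(3EI) + L₂/(3EI) = 3.667/EI.
Compatibility: M_E·(L₁+L₂)/(3EI) = θ_0, giving M_E = 74.32 kN·m (hogging).
Span DE, ΣM about D with M_E applied at E: R_E^{DE}·5 = 151.7 + 74.32, so R_E^{DE} = 45.19 kN and R_D = 101.1 − 45.19 = 55.91 kN.
Span EF, ΣM about F: R_E^{EF}·6 = 210 + 74.32, so R_E^{EF} = 47.39 kN and R_F = 70 − 47.39 = 22.61 kN.
R_E = 45.19 + 47.39 = 92.58 kN.

R_E = 92.58 kN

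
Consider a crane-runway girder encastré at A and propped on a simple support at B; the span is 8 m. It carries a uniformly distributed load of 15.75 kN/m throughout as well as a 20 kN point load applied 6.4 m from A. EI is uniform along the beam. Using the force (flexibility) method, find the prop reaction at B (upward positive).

R_B = 61.33 kN

Remove the prop at B; the released (primary) structure is a cantilever built in at A.
Primary-structure tip deflection at B by superposition:
  UDL 15.75: wL⁴/(8EI) = 8064/EI
  point load 20 at a = 6.4: Pa²(3L − a)/(6EI) = 2403/EI
  δ_0 = 10467/EI
Flexibility coefficient — unit upward force at B: δ_{BB} = L³/(3EI) = 170.7/EI.
The prop prevents deflection at B: R_B = δ_0/δ_{BB} = 10467/170.7 = 61.33 kN.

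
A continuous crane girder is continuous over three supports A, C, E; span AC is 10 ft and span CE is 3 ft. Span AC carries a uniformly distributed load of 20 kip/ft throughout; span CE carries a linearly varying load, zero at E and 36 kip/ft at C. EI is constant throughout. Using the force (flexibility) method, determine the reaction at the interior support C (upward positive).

R_C = 221.5 kip

Release continuity at C by inserting a hinge; the redundant is the internal moment M_C. The primary structure is two simply-supported spans AC and CE.
Discontinuity in slope at C on the released structure — sum the simple-span end rotations:
  span AC: UDL 20: wL³/(24EI) = 833.3/EI
  span CE: triangular load, peak 36: w₀L³/(45EI) = 21.6/EI
  relative rotation θ_0 = (833.3 + 21.6)/EI = 854.9/EI
A unit hogging moment at C produces rotation L₁/(3EI) + L₂/(3EI) = 4.333/EI.
Slope continuity at C: θ_0 = M_C·4.333/EI, so M_C = 854.9/4.333 = 197.3 kip·ft (hogging).
Span AC, ΣM about A with M_C applied at C: R_C^{AC}·10 = 1000 + 197.3, so R_C^{AC} = 119.7 kip and R_A = 200 − 119.7 = 80.27 kip.
Span CE, ΣM about E: R_C^{CE}·3 = 108 + 197.3, so R_C^{CE} = 101.8 kip and R_E = 54 − 101.8 = -47.76 kip.
R_C = 119.7 + 101.8 = 221.5 kip.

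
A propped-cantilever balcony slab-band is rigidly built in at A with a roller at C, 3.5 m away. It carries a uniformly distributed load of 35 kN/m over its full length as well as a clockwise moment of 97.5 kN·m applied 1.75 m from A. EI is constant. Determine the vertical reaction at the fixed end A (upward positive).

Release the roller at C. Primary structure: cantilever fixed at A.
Deflection at C on the released cantilever, summing each load's contribution:
  UDL 35: wL⁴/(8EI) = 656.5/EI
  clockwise couple 97.5 at a = 1.75: M₀a(2L − a)/(2EI) = 447.9/EI
  δ_0 = 1104/EI
Flexibility coefficient — unit upward force at C: δ_{CC} = L³/(3EI) = 14.29/EI.
Compatibility at C: δ_0 − R_C·δ_{CC} = 0, so R_C = 1104/14.29 = 77.28 kN.
Vertical equilibrium: R_A = ΣP − R_C = 122.5 − 77.28 = 45.22 kN.

R_A = 45.22 kN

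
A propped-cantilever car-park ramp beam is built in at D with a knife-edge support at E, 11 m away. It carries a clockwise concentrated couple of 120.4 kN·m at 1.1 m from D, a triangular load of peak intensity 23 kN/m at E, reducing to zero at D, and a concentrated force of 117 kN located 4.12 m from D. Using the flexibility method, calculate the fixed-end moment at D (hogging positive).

M_D = 493.5 kN·m

Release the roller at E. Primary structure: cantilever fixed at D.
Primary-structure tip deflection at E by superposition:
  clockwise couple 120.4 at a = 1.1: M₀a(2L − a)/(2EI) = 1384/EI
  triangular load, peak 23 at the free end: 11w₀L⁴/(120EI) = 30868/EI
  point load 117 at a = 4.12: Pa²(3L − a)/(6EI) = 9559/EI
  δ_0 = 41811/EI
Tip deflection under a unit load at E: L³/(3EI) = 443.7/EI.
Compatibility at E: δ_0 − R_E·δ_{EE} = 0, so R_E = 41811/443.7 = 94.24 kN.
Moment equilibrium about D: M_D = Σ(load moments about D) − R_E·L = 1530 − 94.24×11 = 493.5 kN·m.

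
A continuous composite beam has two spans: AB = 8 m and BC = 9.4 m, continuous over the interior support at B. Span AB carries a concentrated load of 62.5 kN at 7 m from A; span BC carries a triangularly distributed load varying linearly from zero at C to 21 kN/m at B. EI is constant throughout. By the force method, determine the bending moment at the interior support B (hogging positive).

M_B = 90.4 kN·m

Take M_B as the redundant. Released structure: two simple spans AB and BC with a hinge at B.
Discontinuity in slope at B on the released structure — sum the simple-span end rotations:
  span AB: point load 62.5 at a = 7: Pab(L + a)/(6LEI) = 136.7/EI
  span BC: triangular load, peak 21: w₀L³/(45EI) = 387.6/EI
  relative rotation θ_0 = (136.7 + 387.6)/EI = 524.3/EI
A unit hogging moment at B produces rotation L₁/(3EI) + L₂/(3EI) = 5.8/EI.
Compatibility: M_B·(L₁+L₂)/(3EI) = θ_0, giving M_B = 90.4 kN·m (hogging).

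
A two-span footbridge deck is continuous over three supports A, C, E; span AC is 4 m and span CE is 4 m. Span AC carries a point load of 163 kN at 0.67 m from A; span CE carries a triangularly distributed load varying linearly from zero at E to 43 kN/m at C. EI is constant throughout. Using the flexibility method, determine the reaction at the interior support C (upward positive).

R_C = 109.4 kN

Release continuity at C by inserting a hinge; the redundant is the internal moment M_C. The primary structure is two simply-supported spans AC and CE.
End slopes at the hinge C, treating each span as simply supported:
  span AC: point load 163 at a = 0.67: Pab(L + a)/(6LEI) = 70.76/EI
  span CE: triangular load, peak 43: w₀L³/(45EI) = 61.16/EI
  relative rotation θ_0 = (70.76 + 61.16)/EI = 131.9/EI
A unit hogging moment at C produces rotation L₁/(3EI) + L₂/(3EI) = 2.667/EI.
Compatibility: M_C·(L₁+L₂)/(3EI) = θ_0, giving M_C = 49.47 kN·m (hogging).
Span AC, ΣM about A with M_C applied at C: R_C^{AC}·4 = 109.2 + 49.47, so R_C^{AC} = 39.67 kN and R_A = 163 − 39.67 = 123.3 kN.
Span CE, ΣM about E: R_C^{CE}·4 = 229.3 + 49.47, so R_C^{CE} = 69.7 kN and R_E = 86 − 69.7 = 16.3 kN.
R_C = 39.67 + 69.7 = 109.4 kN.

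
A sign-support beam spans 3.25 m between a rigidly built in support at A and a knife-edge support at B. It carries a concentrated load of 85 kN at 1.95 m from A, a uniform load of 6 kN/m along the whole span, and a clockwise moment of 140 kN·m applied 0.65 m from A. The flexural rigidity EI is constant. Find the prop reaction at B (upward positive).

Take the reaction at B as the redundant and release it; the primary structure is a cantilever fixed at A.
Free-end deflection of the primary structure under the applied loading (downward +):
  point load 85 at a = 1.95: Pa²(3L − a)/(6EI) = 420.2/EI
  UDL 6: wL⁴/(8EI) = 83.67/EI
  clockwise couple 140 at a = 0.65: M₀a(2L − a)/(2EI) = 266.2/EI
  δ_0 = 770/EI
Tip deflection under a unit load at B: L³/(3EI) = 11.44/EI.
The prop prevents deflection at B: R_B = δ_0/δ_{BB} = 770/11.44 = 67.29 kN.

R_B = 67.29 kN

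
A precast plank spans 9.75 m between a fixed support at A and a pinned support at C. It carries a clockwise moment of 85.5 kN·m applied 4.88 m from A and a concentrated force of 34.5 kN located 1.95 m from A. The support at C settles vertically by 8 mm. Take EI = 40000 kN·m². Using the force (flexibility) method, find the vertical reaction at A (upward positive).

Release the roller at C. Primary structure: cantilever fixed at A.
Primary-structure tip deflection at C by superposition:
  clockwise couple 85.5 at a = 4.88: M₀a(2L − a)/(2EI) = 3050/EI
  point load 34.5 at a = 1.95: Pa²(3L − a)/(6EI) = 596.9/EI
  δ_0 = 3647/EI
Flexibility coefficient — unit upward force at C: δ_{CC} = L³/(3EI) = 309/EI.
With EI = 40000 kN·m²: δ_0 = 0.091173 m and δ_{CC} = 0.007724 m/kN.
Compatibility — the beam at C must follow the support down by 0.008 m: δ_0 − R_C·δ_{CC} = 0.008, so R_C = (0.091173 − 0.008)/0.007724 = 10.77 kN.
Vertical equilibrium: R_A = ΣP − R_C = 34.5 − 10.77 = 23.73 kN.

R_A = 23.73 kN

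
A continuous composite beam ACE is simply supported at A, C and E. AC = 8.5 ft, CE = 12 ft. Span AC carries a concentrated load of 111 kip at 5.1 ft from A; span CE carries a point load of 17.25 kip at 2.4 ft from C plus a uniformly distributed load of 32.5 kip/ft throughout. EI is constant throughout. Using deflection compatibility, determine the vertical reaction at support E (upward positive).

R_E = 162.2 kip

Insert a hinge at C; M_C is the redundant, and each span becomes simply supported.
Discontinuity in slope at C on the released structure — sum the simple-span end rotations:
  span AC: point load 111 at a = 5.1: Pab(L + a)/(6LEI) = 513.3/EI
  span CE: point load 17.25 at a = 2.4: Pab(L + b)/(6LEI) = 119.2/EI
  span CE: UDL 32.5: wL³/(24EI) = 2340/EI
  relative rotation θ_0 = (513.3 + 2459)/EI = 2972/EI
A unit hogging moment at C produces rotation L₁/(3EI) + L₂/(3EI) = 6.833/EI.
Compatibility: M_C·(L₁+L₂)/(3EI) = θ_0, giving M_C = 435 kip·ft (hogging).
Span CE, ΣM about E: R_C^{CE}·12 = 2506 + 435, so R_C^{CE} = 245 kip and R_E = 407.2 − 245 = 162.2 kip.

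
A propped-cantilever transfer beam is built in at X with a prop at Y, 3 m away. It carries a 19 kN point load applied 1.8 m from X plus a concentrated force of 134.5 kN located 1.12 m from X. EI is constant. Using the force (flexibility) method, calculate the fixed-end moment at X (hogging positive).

Take the reaction at Y as the redundant and release it; the primary structure is a cantilever fixed at X.
Free-end deflection of the primary structure under the applied loading (downward +):
  point load 19 at a = 1.8: Pa²(3L − a)/(6EI) = 73.87/EI
  point load 134.5 at a = 1.12: Pa²(3L − a)/(6EI) = 221.6/EI
  δ_0 = 295.5/EI
Tip deflection under a unit load at Y: L³/(3EI) = 9/EI.
The prop prevents deflection at Y: R_Y = δ_0/δ_{YY} = 295.5/9 = 32.83 kN.
Moment equilibrium about X: M_X = Σ(load moments about X) − R_Y·L = 184.8 − 32.83×3 = 86.36 kN·m.

M_X = 86.36 kN·m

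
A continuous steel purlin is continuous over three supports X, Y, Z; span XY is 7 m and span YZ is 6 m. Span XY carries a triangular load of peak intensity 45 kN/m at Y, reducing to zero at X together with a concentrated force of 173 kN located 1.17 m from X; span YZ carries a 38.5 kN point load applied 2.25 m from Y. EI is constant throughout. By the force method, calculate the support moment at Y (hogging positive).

M_Y = 152.4 kN·m

Insert a hinge at Y; M_Y is the redundant, and each span becomes simply supported.
Rotations at Y on the released spans (each span's end-slope, ×1/EI):
  span XY: triangular load, peak 45: w₀L³/(45EI) = 343/EI
  span XY: point load 173 at a = 1.17: Pab(L + a)/(6LEI) = 229.5/EI
  span YZ: point load 38.5 at a = 2.25: Pab(L + b)/(6LEI) = 87.98/EI
  relative rotation θ_0 = (572.5 + 87.98)/EI = 660.5/EI
A unit hogging moment at Y produces rotation L₁/(3EI) + L₂/(3EI) = 4.333/EI.
Compatibility: M_Y·(L₁+L₂)/(3EI) = θ_0, giving M_Y = 152.4 kN·m (hogging).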